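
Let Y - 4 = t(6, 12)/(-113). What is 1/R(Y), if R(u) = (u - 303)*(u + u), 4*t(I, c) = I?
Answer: -25538/60886877 ≈ -0.00041943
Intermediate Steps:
t(I, c) = I/4
Y = 901/226 (Y = 4 + ((¼)*6)/(-113) = 4 + (3/2)*(-1/113) = 4 - 3/226 = 901/226 ≈ 3.9867)
R(u) = 2*u*(-303 + u) (R(u) = (-303 + u)*(2*u) = 2*u*(-303 + u))
1/R(Y) = 1/(2*(901/226)*(-303 + 901/226)) = 1/(2*(901/226)*(-67577/226)) = 1/(-60886877/25538) = -25538/60886877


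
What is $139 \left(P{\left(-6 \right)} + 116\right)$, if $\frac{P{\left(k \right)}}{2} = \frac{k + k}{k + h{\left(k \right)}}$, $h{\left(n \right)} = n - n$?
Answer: $16680$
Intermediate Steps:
$h{\left(n \right)} = 0$
$P{\left(k \right)} = 4$ ($P{\left(k \right)} = 2 \frac{k + k}{k + 0} = 2 \frac{2 k}{k} = 2 \cdot 2 = 4$)
$139 \left(P{\left(-6 \right)} + 116\right) = 139 \left(4 + 116\right) = 139 \cdot 120 = 16680$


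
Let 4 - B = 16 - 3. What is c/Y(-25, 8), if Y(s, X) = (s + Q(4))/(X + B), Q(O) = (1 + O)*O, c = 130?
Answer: 26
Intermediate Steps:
B = -9 (B = 4 - (16 - 3) = 4 - 1*13 = 4 - 13 = -9)
Q(O) = O*(1 + O)
Y(s, X) = (20 + s)/(-9 + X) (Y(s, X) = (s + 4*(1 + 4))/(X - 9) = (s + 4*5)/(-9 + X) = (s + 20)/(-9 + X) = (20 + s)/(-9 + X))
c/Y(-25, 8) = 130/(((20 - 25)/(-9 + 8))) = 130/((-5/(-1))) = 130/((-1*(-5))) = 130/5 = 130*(1/5) = 26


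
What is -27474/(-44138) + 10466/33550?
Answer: 345925252/370207475 ≈ 0.93441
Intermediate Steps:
-27474/(-44138) + 10466/33550 = -27474*(-1/44138) + 10466*(1/33550) = 13737/22069 + 5233/16775 = 345925252/370207475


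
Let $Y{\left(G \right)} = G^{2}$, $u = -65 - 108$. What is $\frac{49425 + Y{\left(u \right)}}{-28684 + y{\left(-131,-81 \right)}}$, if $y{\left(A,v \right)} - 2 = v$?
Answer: $- \frac{79354}{28763} \approx -2.7589$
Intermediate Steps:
$y{\left(A,v \right)} = 2 + v$
$u = -173$
$\frac{49425 + Y{\left(u \right)}}{-28684 + y{\left(-131,-81 \right)}} = \frac{49425 + \left(-173\right)^{2}}{-28684 + \left(2 - 81\right)} = \frac{49425 + 29929}{-28684 - 79} = \frac{79354}{-28763} = 79354 \left(- \frac{1}{28763}\right) = - \frac{79354}{28763}$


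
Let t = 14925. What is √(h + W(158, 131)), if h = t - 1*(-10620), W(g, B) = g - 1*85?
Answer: √25618 ≈ 160.06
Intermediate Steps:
W(g, B) = -85 + g (W(g, B) = g - 85 = -85 + g)
h = 25545 (h = 14925 - 1*(-10620) = 14925 + 10620 = 25545)
√(h + W(158, 131)) = √(25545 + (-85 + 158)) = √(25545 + 73) = √25618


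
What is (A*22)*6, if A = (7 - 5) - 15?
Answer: -1716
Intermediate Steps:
A = -13 (A = 2 - 15 = -13)
(A*22)*6 = -13*22*6 = -286*6 = -1716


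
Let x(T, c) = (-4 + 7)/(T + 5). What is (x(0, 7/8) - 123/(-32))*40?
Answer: 711/4 ≈ 177.75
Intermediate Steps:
x(T, c) = 3/(5 + T)
(x(0, 7/8) - 123/(-32))*40 = (3/(5 + 0) - 123/(-32))*40 = (3/5 - 123*(-1/32))*40 = (3*(⅕) + 123/32)*40 = (⅗ + 123/32)*40 = (711/160)*40 = 711/4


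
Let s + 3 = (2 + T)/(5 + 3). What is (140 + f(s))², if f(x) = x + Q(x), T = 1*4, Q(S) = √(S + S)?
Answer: 303529/16 + 1653*I*√2/4 ≈ 18971.0 + 584.42*I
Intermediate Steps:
Q(S) = √2*√S (Q(S) = √(2*S) = √2*√S)
T = 4
s = -9/4 (s = -3 + (2 + 4)/(5 + 3) = -3 + 6/8 = -3 + 6*(⅛) = -3 + ¾ = -9/4 ≈ -2.2500)
f(x) = x + √2*√x
(140 + f(s))² = (140 + (-9/4 + √2*√(-9/4)))² = (140 + (-9/4 + √2*(3*I/2)))² = (140 + (-9/4 + 3*I*√2/2))² = (551/4 + 3*I*√2/2)²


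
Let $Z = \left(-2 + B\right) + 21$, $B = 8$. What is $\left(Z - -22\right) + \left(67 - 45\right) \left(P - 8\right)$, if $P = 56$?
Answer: $1105$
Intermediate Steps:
$Z = 27$ ($Z = \left(-2 + 8\right) + 21 = 6 + 21 = 27$)
$\left(Z - -22\right) + \left(67 - 45\right) \left(P - 8\right) = \left(27 - -22\right) + \left(67 - 45\right) \left(56 - 8\right) = \left(27 + 22\right) + 22 \cdot 48 = 49 + 1056 = 1105$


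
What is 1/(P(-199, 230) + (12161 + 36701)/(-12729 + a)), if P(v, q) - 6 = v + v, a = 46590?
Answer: -33861/13224650 ≈ -0.0025604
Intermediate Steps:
P(v, q) = 6 + 2*v (P(v, q) = 6 + (v + v) = 6 + 2*v)
1/(P(-199, 230) + (12161 + 36701)/(-12729 + a)) = 1/((6 + 2*(-199)) + (12161 + 36701)/(-12729 + 46590)) = 1/((6 - 398) + 48862/33861) = 1/(-392 + 48862*(1/33861)) = 1/(-392 + 48862/33861) = 1/(-13224650/33861) = -33861/13224650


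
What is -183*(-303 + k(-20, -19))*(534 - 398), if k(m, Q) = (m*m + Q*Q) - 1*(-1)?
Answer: -11423592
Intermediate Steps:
k(m, Q) = 1 + Q**2 + m**2 (k(m, Q) = (m**2 + Q**2) + 1 = (Q**2 + m**2) + 1 = 1 + Q**2 + m**2)
-183*(-303 + k(-20, -19))*(534 - 398) = -183*(-303 + (1 + (-19)**2 + (-20)**2))*(534 - 398) = -183*(-303 + (1 + 361 + 400))*136 = -183*(-303 + 762)*136 = -83997*136 = -183*62424 = -11423592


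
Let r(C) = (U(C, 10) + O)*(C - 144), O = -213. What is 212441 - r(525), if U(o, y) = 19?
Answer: 286355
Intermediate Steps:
r(C) = 27936 - 194*C (r(C) = (19 - 213)*(C - 144) = -194*(-144 + C) = 27936 - 194*C)
212441 - r(525) = 212441 - (27936 - 194*525) = 212441 - (27936 - 101850) = 212441 - 1*(-73914) = 212441 + 73914 = 286355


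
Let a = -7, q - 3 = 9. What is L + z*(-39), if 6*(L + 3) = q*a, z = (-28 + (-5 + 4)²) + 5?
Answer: 841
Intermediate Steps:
q = 12 (q = 3 + 9 = 12)
z = -22 (z = (-28 + (-1)²) + 5 = (-28 + 1) + 5 = -27 + 5 = -22)
L = -17 (L = -3 + (12*(-7))/6 = -3 + (⅙)*(-84) = -3 - 14 = -17)
L + z*(-39) = -17 - 22*(-39) = -17 + 858 = 841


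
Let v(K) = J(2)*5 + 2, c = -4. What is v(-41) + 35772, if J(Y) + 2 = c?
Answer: 35744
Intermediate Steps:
J(Y) = -6 (J(Y) = -2 - 4 = -6)
v(K) = -28 (v(K) = -6*5 + 2 = -30 + 2 = -28)
v(-41) + 35772 = -28 + 35772 = 35744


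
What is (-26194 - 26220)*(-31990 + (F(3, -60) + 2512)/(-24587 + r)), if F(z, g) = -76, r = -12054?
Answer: 61436966634764/36641 ≈ 1.6767e+9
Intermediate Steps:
(-26194 - 26220)*(-31990 + (F(3, -60) + 2512)/(-24587 + r)) = (-26194 - 26220)*(-31990 + (-76 + 2512)/(-24587 - 12054)) = -52414*(-31990 + 2436/(-36641)) = -52414*(-31990 + 2436*(-1/36641)) = -52414*(-31990 - 2436/36641) = -52414*(-1172148026/36641) = 61436966634764/36641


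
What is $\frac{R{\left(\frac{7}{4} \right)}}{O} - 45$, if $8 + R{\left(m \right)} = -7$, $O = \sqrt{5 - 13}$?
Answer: $-45 + \frac{15 i \sqrt{2}}{4} \approx -45.0 + 5.3033 i$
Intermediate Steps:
$O = 2 i \sqrt{2}$ ($O = \sqrt{-8} = 2 i \sqrt{2} \approx 2.8284 i$)
$R{\left(m \right)} = -15$ ($R{\left(m \right)} = -8 - 7 = -15$)
$\frac{R{\left(\frac{7}{4} \right)}}{O} - 45 = - \frac{15}{2 i \sqrt{2}} - 45 = - 15 \left(- \frac{i \sqrt{2}}{4}\right) - 45 = \frac{15 i \sqrt{2}}{4} - 45 = -45 + \frac{15 i \sqrt{2}}{4}$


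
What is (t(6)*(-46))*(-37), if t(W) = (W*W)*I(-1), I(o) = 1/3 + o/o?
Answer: 81696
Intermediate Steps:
I(o) = 4/3 (I(o) = 1*(1/3) + 1 = 1/3 + 1 = 4/3)
t(W) = 4*W**2/3 (t(W) = (W*W)*(4/3) = W**2*(4/3) = 4*W**2/3)
(t(6)*(-46))*(-37) = (((4/3)*6**2)*(-46))*(-37) = (((4/3)*36)*(-46))*(-37) = (48*(-46))*(-37) = -2208*(-37) = 81696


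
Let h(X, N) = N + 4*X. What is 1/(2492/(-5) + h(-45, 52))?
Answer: -5/3132 ≈ -0.0015964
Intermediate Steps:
1/(2492/(-5) + h(-45, 52)) = 1/(2492/(-5) + (52 + 4*(-45))) = 1/(-1/5*2492 + (52 - 180)) = 1/(-2492/5 - 128) = 1/(-3132/5) = -5/3132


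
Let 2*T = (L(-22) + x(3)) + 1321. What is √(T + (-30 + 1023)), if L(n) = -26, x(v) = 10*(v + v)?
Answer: √6682/2 ≈ 40.872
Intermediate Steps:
x(v) = 20*v (x(v) = 10*(2*v) = 20*v)
T = 1355/2 (T = ((-26 + 20*3) + 1321)/2 = ((-26 + 60) + 1321)/2 = (34 + 1321)/2 = (½)*1355 = 1355/2 ≈ 677.50)
√(T + (-30 + 1023)) = √(1355/2 + (-30 + 1023)) = √(1355/2 + 993) = √(3341/2) = √6682/2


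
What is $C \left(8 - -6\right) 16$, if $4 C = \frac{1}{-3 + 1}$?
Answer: $-28$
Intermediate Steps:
$C = - \frac{1}{8}$ ($C = \frac{1}{4 \left(-3 + 1\right)} = \frac{1}{4 \left(-2\right)} = \frac{1}{4} \left(- \frac{1}{2}\right) = - \frac{1}{8} \approx -0.125$)
$C \left(8 - -6\right) 16 = - \frac{8 - -6}{8} \cdot 16 = - \frac{8 + 6}{8} \cdot 16 = \left(- \frac{1}{8}\right) 14 \cdot 16 = \left(- \frac{7}{4}\right) 16 = -28$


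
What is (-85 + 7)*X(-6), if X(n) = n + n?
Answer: 936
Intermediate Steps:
X(n) = 2*n
(-85 + 7)*X(-6) = (-85 + 7)*(2*(-6)) = -78*(-12) = 936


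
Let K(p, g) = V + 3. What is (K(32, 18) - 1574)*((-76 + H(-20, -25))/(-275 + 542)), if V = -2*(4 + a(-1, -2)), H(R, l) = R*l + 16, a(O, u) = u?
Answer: -231000/89 ≈ -2595.5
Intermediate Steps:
H(R, l) = 16 + R*l
V = -4 (V = -2*(4 - 2) = -2*2 = -4)
K(p, g) = -1 (K(p, g) = -4 + 3 = -1)
(K(32, 18) - 1574)*((-76 + H(-20, -25))/(-275 + 542)) = (-1 - 1574)*((-76 + (16 - 20*(-25)))/(-275 + 542)) = -1575*(-76 + (16 + 500))/267 = -1575*(-76 + 516)/267 = -693000/267 = -1575*440/267 = -231000/89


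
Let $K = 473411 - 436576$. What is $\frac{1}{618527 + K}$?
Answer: $\frac{1}{655362} \approx 1.5259 \cdot 10^{-6}$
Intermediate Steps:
$K = 36835$ ($K = 473411 - 436576 = 36835$)
$\frac{1}{618527 + K} = \frac{1}{618527 + 36835} = \frac{1}{655362}$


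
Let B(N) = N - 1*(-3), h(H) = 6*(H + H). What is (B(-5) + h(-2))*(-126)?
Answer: 3276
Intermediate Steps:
h(H) = 12*H (h(H) = 6*(2*H) = 12*H)
B(N) = 3 + N (B(N) = N + 3 = 3 + N)
(B(-5) + h(-2))*(-126) = ((3 - 5) + 12*(-2))*(-126) = (-2 - 24)*(-126) = -26*(-126) = 3276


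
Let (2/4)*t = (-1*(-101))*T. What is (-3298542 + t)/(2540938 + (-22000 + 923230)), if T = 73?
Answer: -820949/860542 ≈ -0.95399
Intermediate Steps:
t = 14746 (t = 2*(-1*(-101)*73) = 2*(101*73) = 2*7373 = 14746)
(-3298542 + t)/(2540938 + (-22000 + 923230)) = (-3298542 + 14746)/(2540938 + (-22000 + 923230)) = -3283796/(2540938 + 901230) = -3283796/3442168 = -3283796*1/3442168 = -820949/860542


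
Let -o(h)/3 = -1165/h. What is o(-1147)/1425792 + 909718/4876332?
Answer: 123976724577841/664556043560064 ≈ 0.18656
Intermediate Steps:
o(h) = 3495/h (o(h) = -(-3495)/h = 3495/h)
o(-1147)/1425792 + 909718/4876332 = (3495/(-1147))/1425792 + 909718/4876332 = (3495*(-1/1147))*(1/1425792) + 909718*(1/4876332) = -3495/1147*1/1425792 + 454859/2438166 = -1165/545127808 + 454859/2438166 = 123976724577841/664556043560064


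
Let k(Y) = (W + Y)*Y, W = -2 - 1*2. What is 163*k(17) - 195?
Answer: 35828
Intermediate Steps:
W = -4 (W = -2 - 2 = -4)
k(Y) = Y*(-4 + Y) (k(Y) = (-4 + Y)*Y = Y*(-4 + Y))
163*k(17) - 195 = 163*(17*(-4 + 17)) - 195 = 163*(17*13) - 195 = 163*221 - 195 = 36023 - 195 = 35828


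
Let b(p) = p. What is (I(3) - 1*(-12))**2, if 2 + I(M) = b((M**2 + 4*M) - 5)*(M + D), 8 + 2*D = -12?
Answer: 10404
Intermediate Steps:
D = -10 (D = -4 + (1/2)*(-12) = -4 - 6 = -10)
I(M) = -2 + (-10 + M)*(-5 + M**2 + 4*M) (I(M) = -2 + ((M**2 + 4*M) - 5)*(M - 10) = -2 + (-5 + M**2 + 4*M)*(-10 + M) = -2 + (-10 + M)*(-5 + M**2 + 4*M))
(I(3) - 1*(-12))**2 = ((48 + 3**3 - 45*3 - 6*3**2) - 1*(-12))**2 = ((48 + 27 - 135 - 6*9) + 12)**2 = ((48 + 27 - 135 - 54) + 12)**2 = (-114 + 12)**2 = (-102)**2 = 10404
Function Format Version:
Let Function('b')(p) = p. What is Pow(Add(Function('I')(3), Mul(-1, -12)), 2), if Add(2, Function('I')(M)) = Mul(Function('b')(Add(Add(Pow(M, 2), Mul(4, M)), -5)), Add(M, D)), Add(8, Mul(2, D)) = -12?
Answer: 10404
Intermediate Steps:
D = -10 (D = Add(-4, Mul(Rational(1, 2), -12)) = Add(-4, -6) = -10)
Function('I')(M) = Add(-2, Mul(Add(-10, M), Add(-5, Pow(M, 2), Mul(4, M)))) (Function('I')(M) = Add(-2, Mul(Add(Add(Pow(M, 2), Mul(4, M)), -5), Add(M, -10))) = Add(-2, Mul(Add(-5, Pow(M, 2), Mul(4, M)), Add(-10, M))) = Add(-2, Mul(Add(-10, M), Add(-5, Pow(M, 2), Mul(4, M)))))
Pow(Add(Function('I')(3), Mul(-1, -12)), 2) = Pow(Add(Add(48, Pow(3, 3), Mul(-45, 3), Mul(-6, Pow(3, 2))), Mul(-1, -12)), 2) = Pow(Add(Add(48, 27, -135, Mul(-6, 9)), 12), 2) = Pow(Add(Add(48, 27, -135, -54), 12), 2) = Pow(Add(-114, 12), 2) = Pow(-102, 2) = 10404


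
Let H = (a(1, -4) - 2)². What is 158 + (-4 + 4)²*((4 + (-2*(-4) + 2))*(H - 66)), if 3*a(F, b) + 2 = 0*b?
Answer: 158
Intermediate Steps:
a(F, b) = -⅔ (a(F, b) = -⅔ + (0*b)/3 = -⅔ + (⅓)*0 = -⅔ + 0 = -⅔)
H = 64/9 (H = (-⅔ - 2)² = (-8/3)² = 64/9 ≈ 7.1111)
158 + (-4 + 4)²*((4 + (-2*(-4) + 2))*(H - 66)) = 158 + (-4 + 4)²*((4 + (-2*(-4) + 2))*(64/9 - 66)) = 158 + 0²*((4 + (8 + 2))*(-530/9)) = 158 + 0*((4 + 10)*(-530/9)) = 158 + 0*(14*(-530/9)) = 158 + 0*(-7420/9) = 158 + 0 = 158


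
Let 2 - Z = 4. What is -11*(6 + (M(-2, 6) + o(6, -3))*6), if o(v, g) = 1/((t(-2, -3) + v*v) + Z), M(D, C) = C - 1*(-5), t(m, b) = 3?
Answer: -29370/37 ≈ -793.78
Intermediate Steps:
M(D, C) = 5 + C (M(D, C) = C + 5 = 5 + C)
Z = -2 (Z = 2 - 1*4 = 2 - 4 = -2)
o(v, g) = 1/(1 + v²) (o(v, g) = 1/((3 + v*v) - 2) = 1/((3 + v²) - 2) = 1/(1 + v²))
-11*(6 + (M(-2, 6) + o(6, -3))*6) = -11*(6 + ((5 + 6) + 1/(1 + 6²))*6) = -11*(6 + (11 + 1/(1 + 36))*6) = -11*(6 + (11 + 1/37)*6) = -11*(6 + (408/37)*6) = -11*(6 + 2448/37) = -11*2670/37 = -29370/37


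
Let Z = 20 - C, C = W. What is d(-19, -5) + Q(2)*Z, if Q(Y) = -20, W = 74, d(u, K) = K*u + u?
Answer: 1156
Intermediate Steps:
d(u, K) = u + K*u
C = 74
Z = -54 (Z = 20 - 1*74 = 20 - 74 = -54)
d(-19, -5) + Q(2)*Z = -19*(1 - 5) - 20*(-54) = -19*(-4) + 1080 = 76 + 1080 = 1156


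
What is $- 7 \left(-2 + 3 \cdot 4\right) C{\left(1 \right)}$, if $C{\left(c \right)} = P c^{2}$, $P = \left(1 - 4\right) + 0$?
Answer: $210$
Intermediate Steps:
$P = -3$ ($P = -3 + 0 = -3$)
$C{\left(c \right)} = - 3 c^{2}$
$- 7 \left(-2 + 3 \cdot 4\right) C{\left(1 \right)} = - 7 \left(-2 + 3 \cdot 4\right) \left(- 3 \cdot 1^{2}\right) = - 7 \left(-2 + 12\right) \left(\left(-3\right) 1\right) = \left(-7\right) 10 \left(-3\right) = \left(-70\right) \left(-3\right) = 210$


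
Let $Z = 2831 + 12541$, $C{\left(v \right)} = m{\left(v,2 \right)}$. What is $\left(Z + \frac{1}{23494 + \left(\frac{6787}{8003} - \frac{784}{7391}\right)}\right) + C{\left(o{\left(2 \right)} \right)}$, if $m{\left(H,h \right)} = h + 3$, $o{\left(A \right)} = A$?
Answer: $\frac{21369694557470952}{1389718052827} \approx 15377.0$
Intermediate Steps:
$m{\left(H,h \right)} = 3 + h$
$C{\left(v \right)} = 5$ ($C{\left(v \right)} = 3 + 2 = 5$)
$Z = 15372$
$\left(Z + \frac{1}{23494 + \left(\frac{6787}{8003} - \frac{784}{7391}\right)}\right) + C{\left(o{\left(2 \right)} \right)} = \left(15372 + \frac{1}{23494 + \left(\frac{6787}{8003} - \frac{784}{7391}\right)}\right) + 5 = \left(15372 + \frac{1}{23494 + \frac{43888365}{59150173}}\right) + 5 = \left(15372 + \frac{1}{\frac{1389718052827}{59150173}}\right) + 5 = \left(15372 + \frac{59150173}{1389718052827}\right) + 5 = \frac{21362745967206817}{1389718052827} + 5 = \frac{21369694557470952}{1389718052827}$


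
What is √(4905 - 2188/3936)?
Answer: √1187189358/492 ≈ 70.032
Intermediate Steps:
√(4905 - 2188/3936) = √(4905 - 2188*1/3936) = √(4905 - 547/984) = √(4825973/984) = √1187189358/492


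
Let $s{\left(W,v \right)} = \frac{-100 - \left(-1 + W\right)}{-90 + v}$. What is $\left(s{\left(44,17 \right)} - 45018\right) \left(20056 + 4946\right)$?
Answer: $- \frac{82160847342}{73} \approx -1.1255 \cdot 10^{9}$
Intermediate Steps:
$s{\left(W,v \right)} = \frac{-99 - W}{-90 + v}$
$\left(s{\left(44,17 \right)} - 45018\right) \left(20056 + 4946\right) = \left(\frac{-99 - 44}{-90 + 17} - 45018\right) \left(20056 + 4946\right) = \left(\frac{-99 - 44}{-73} - 45018\right) 25002 = \left(\left(- \frac{1}{73}\right) \left(-143\right) - 45018\right) 25002 = \left(\frac{143}{73} - 45018\right) 25002 = \left(- \frac{3286171}{73}\right) 25002 = - \frac{82160847342}{73}$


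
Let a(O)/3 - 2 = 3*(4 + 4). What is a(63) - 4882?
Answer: -4804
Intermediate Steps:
a(O) = 78 (a(O) = 6 + 3*(3*(4 + 4)) = 6 + 3*(3*8) = 6 + 3*24 = 6 + 72 = 78)
a(63) - 4882 = 78 - 4882 = -4804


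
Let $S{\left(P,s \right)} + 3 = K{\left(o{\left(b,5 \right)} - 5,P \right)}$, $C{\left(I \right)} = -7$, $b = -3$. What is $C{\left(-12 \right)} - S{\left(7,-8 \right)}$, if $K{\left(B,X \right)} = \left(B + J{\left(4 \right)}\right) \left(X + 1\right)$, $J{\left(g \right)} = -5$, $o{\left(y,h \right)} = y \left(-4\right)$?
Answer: $-20$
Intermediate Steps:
$o{\left(y,h \right)} = - 4 y$
$K{\left(B,X \right)} = \left(1 + X\right) \left(-5 + B\right)$ ($K{\left(B,X \right)} = \left(B - 5\right) \left(X + 1\right) = \left(-5 + B\right) \left(1 + X\right) = \left(1 + X\right) \left(-5 + B\right)$)
$S{\left(P,s \right)} = -1 + 2 P$ ($S{\left(P,s \right)} = -3 - \left(-2 + 5 P - \left(\left(-4\right) \left(-3\right) - 5\right) P\right) = -3 + \left(-5 + \left(12 - 5\right) - 5 P + \left(12 - 5\right) P\right) = -3 + \left(-5 + 7 - 5 P + 7 P\right) = -3 + \left(2 + 2 P\right) = -1 + 2 P$)
$C{\left(-12 \right)} - S{\left(7,-8 \right)} = -7 - \left(-1 + 2 \cdot 7\right) = -7 - \left(-1 + 14\right) = -7 - 13 = -20$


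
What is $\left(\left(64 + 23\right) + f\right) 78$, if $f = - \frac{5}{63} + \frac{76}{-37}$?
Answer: $\frac{5143424}{777} \approx 6619.6$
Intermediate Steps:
$f = - \frac{4973}{2331}$ ($f = \left(-5\right) \frac{1}{63} + 76 \left(- \frac{1}{37}\right) = - \frac{5}{63} - \frac{76}{37} = - \frac{4973}{2331} \approx -2.1334$)
$\left(\left(64 + 23\right) + f\right) 78 = \left(\left(64 + 23\right) - \frac{4973}{2331}\right) 78 = \left(87 - \frac{4973}{2331}\right) 78 = \frac{197824}{2331} \cdot 78 = \frac{5143424}{777}$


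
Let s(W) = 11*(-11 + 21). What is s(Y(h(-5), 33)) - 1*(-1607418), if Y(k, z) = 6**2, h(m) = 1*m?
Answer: 1607528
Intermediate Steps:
h(m) = m
Y(k, z) = 36
s(W) = 110 (s(W) = 11*10 = 110)
s(Y(h(-5), 33)) - 1*(-1607418) = 110 - 1*(-1607418) = 110 + 1607418 = 1607528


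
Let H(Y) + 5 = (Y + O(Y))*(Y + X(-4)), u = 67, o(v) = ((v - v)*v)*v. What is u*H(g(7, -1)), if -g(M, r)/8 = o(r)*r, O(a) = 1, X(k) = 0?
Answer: -335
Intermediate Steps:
o(v) = 0 (o(v) = (0*v)*v = 0*v = 0)
g(M, r) = 0 (g(M, r) = -0*r = -8*0 = 0)
H(Y) = -5 + Y*(1 + Y) (H(Y) = -5 + (Y + 1)*(Y + 0) = -5 + (1 + Y)*Y = -5 + Y*(1 + Y))
u*H(g(7, -1)) = 67*(-5 + 0 + 0**2) = 67*(-5 + 0 + 0) = 67*(-5) = -335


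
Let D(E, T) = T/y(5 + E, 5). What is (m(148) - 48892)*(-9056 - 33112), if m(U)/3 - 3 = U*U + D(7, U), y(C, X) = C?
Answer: -711205488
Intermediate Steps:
D(E, T) = T/(5 + E)
m(U) = 9 + 3*U**2 + U/4 (m(U) = 9 + 3*(U*U + U/(5 + 7)) = 9 + 3*(U**2 + U/12) = 9 + (3*U**2 + U/4) = 9 + 3*U**2 + U/4)
(m(148) - 48892)*(-9056 - 33112) = ((9 + 3*148**2 + (1/4)*148) - 48892)*(-9056 - 33112) = ((9 + 3*21904 + 37) - 48892)*(-42168) = ((9 + 65712 + 37) - 48892)*(-42168) = (65758 - 48892)*(-42168) = 16866*(-42168) = -711205488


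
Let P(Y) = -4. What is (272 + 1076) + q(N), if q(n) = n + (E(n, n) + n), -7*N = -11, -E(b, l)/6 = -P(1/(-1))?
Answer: 9290/7 ≈ 1327.1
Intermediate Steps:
E(b, l) = -24 (E(b, l) = -(-6)*(-4) = -6*4 = -24)
N = 11/7 (N = -⅐*(-11) = 11/7 ≈ 1.5714)
q(n) = -24 + 2*n (q(n) = n + (-24 + n) = -24 + 2*n)
(272 + 1076) + q(N) = (272 + 1076) + (-24 + 2*(11/7)) = 1348 + (-24 + 22/7) = 1348 - 146/7 = 9290/7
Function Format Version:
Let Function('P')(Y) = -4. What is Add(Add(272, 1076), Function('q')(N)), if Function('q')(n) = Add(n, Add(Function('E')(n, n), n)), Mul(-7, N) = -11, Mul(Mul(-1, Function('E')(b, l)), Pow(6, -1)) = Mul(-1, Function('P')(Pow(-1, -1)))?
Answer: Rational(9290, 7) ≈ 1327.1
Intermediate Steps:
Function('E')(b, l) = -24 (Function('E')(b, l) = Mul(-6, Mul(-1, -4)) = Mul(-6, 4) = -24)
N = Rational(11, 7) (N = Mul(Rational(-1, 7), -11) = Rational(11, 7) ≈ 1.5714)
Function('q')(n) = Add(-24, Mul(2, n)) (Function('q')(n) = Add(n, Add(-24, n)) = Add(-24, Mul(2, n)))
Add(Add(272, 1076), Function('q')(N)) = Add(Add(272, 1076), Add(-24, Mul(2, Rational(11, 7)))) = Add(1348, Add(-24, Rational(22, 7))) = Add(1348, Rational(-146, 7)) = Rational(9290, 7)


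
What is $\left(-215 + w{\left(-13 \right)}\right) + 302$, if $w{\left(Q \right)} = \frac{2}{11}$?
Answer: $\frac{959}{11} \approx 87.182$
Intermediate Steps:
$w{\left(Q \right)} = \frac{2}{11}$ ($w{\left(Q \right)} = 2 \cdot \frac{1}{11} = \frac{2}{11}$)
$\left(-215 + w{\left(-13 \right)}\right) + 302 = \left(-215 + \frac{2}{11}\right) + 302 = - \frac{2363}{11} + 302 = \frac{959}{11}$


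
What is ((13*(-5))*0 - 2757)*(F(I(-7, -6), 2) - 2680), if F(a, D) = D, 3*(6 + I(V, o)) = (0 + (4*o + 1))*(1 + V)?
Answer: 7383246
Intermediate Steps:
I(V, o) = -6 + (1 + V)*(1 + 4*o)/3 (I(V, o) = -6 + ((0 + (4*o + 1))*(1 + V))/3 = -6 + ((0 + (1 + 4*o))*(1 + V))/3 = -6 + ((1 + 4*o)*(1 + V))/3 = -6 + ((1 + V)*(1 + 4*o))/3 = -6 + (1 + V)*(1 + 4*o)/3)
((13*(-5))*0 - 2757)*(F(I(-7, -6), 2) - 2680) = ((13*(-5))*0 - 2757)*(2 - 2680) = (-65*0 - 2757)*(-2678) = (0 - 2757)*(-2678) = -2757*(-2678) = 7383246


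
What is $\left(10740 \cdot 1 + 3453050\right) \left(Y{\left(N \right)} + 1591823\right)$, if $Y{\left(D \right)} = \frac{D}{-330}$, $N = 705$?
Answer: $5513733189255$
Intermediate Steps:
$Y{\left(D \right)} = - \frac{D}{330}$ ($Y{\left(D \right)} = D \left(- \frac{1}{330}\right) = - \frac{D}{330}$)
$\left(10740 \cdot 1 + 3453050\right) \left(Y{\left(N \right)} + 1591823\right) = \left(10740 \cdot 1 + 3453050\right) \left(\left(- \frac{1}{330}\right) 705 + 1591823\right) = \left(10740 + 3453050\right) \left(- \frac{47}{22} + 1591823\right) = 3463790 \cdot \frac{35020059}{22} = 5513733189255$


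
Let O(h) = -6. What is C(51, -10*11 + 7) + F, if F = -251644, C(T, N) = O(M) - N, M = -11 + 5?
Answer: -251547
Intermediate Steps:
M = -6
C(T, N) = -6 - N
C(51, -10*11 + 7) + F = (-6 - (-10*11 + 7)) - 251644 = (-6 - (-110 + 7)) - 251644 = (-6 - 1*(-103)) - 251644 = (-6 + 103) - 251644 = 97 - 251644 = -251547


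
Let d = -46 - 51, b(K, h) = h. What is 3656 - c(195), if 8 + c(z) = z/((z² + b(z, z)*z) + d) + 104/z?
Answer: 4173766331/1139295 ≈ 3663.5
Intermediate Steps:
d = -97
c(z) = -8 + 104/z + z/(-97 + 2*z²) (c(z) = -8 + (z/((z² + z*z) - 97) + 104/z) = -8 + (z/((z² + z²) - 97) + 104/z) = -8 + (z/(2*z² - 97) + 104/z) = -8 + (z/(-97 + 2*z²) + 104/z) = -8 + (104/z + z/(-97 + 2*z²)) = -8 + 104/z + z/(-97 + 2*z²))
3656 - c(195) = 3656 - (-10088 - 16*195³ + 209*195² + 776*195)/(195*(-97 + 2*195²)) = 3656 - (-10088 - 16*7414875 + 209*38025 + 151320)/(195*(-97 + 2*38025)) = 3656 - (-10088 - 118638000 + 7947225 + 151320)/(195*(-97 + 76050)) = 3656 - (-110549543)/(195*75953) = 3656 - 1*(-8503811/1139295) = 3656 + 8503811/1139295 = 4173766331/1139295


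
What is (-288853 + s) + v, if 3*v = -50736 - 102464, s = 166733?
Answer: -519560/3 ≈ -1.7319e+5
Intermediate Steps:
v = -153200/3 (v = (-50736 - 102464)/3 = (1/3)*(-153200) = -153200/3 ≈ -51067.)
(-288853 + s) + v = (-288853 + 166733) - 153200/3 = -122120 - 153200/3 = -519560/3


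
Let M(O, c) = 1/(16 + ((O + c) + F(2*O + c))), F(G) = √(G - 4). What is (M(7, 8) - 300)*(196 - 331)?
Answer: 38187315/943 + 405*√2/943 ≈ 40496.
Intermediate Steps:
F(G) = √(-4 + G)
M(O, c) = 1/(16 + O + c + √(-4 + c + 2*O)) (M(O, c) = 1/(16 + ((O + c) + √(-4 + (2*O + c)))) = 1/(16 + ((O + c) + √(-4 + (c + 2*O)))) = 1/(16 + ((O + c) + √(-4 + c + 2*O))) = 1/(16 + (O + c + √(-4 + c + 2*O))) = 1/(16 + O + c + √(-4 + c + 2*O)))
(M(7, 8) - 300)*(196 - 331) = (1/(16 + 7 + 8 + √(-4 + 8 + 2*7)) - 300)*(196 - 331) = (1/(16 + 7 + 8 + √(-4 + 8 + 14)) - 300)*(-135) = (1/(16 + 7 + 8 + √18) - 300)*(-135) = (1/(16 + 7 + 8 + 3*√2) - 300)*(-135) = (1/(31 + 3*√2) - 300)*(-135) = (-300 + 1/(31 + 3*√2))*(-135) = 40500 - 135/(31 + 3*√2)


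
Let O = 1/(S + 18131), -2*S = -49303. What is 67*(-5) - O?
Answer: -28664277/85565 ≈ -335.00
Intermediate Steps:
S = 49303/2 (S = -½*(-49303) = 49303/2 ≈ 24652.)
O = 2/85565 (O = 1/(49303/2 + 18131) = 1/(85565/2) = 2/85565 ≈ 2.3374e-5)
67*(-5) - O = 67*(-5) - 1*2/85565 = -335 - 2/85565 = -28664277/85565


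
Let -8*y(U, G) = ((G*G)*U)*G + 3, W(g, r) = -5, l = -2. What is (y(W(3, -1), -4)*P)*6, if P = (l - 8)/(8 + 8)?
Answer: 4845/32 ≈ 151.41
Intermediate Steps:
P = -5/8 (P = (-2 - 8)/(8 + 8) = -10/16 = -10*1/16 = -5/8 ≈ -0.62500)
y(U, G) = -3/8 - U*G**3/8 (y(U, G) = -(((G*G)*U)*G + 3)/8 = -((G**2*U)*G + 3)/8 = -((U*G**2)*G + 3)/8 = -(U*G**3 + 3)/8 = -(3 + U*G**3)/8 = -3/8 - U*G**3/8)
(y(W(3, -1), -4)*P)*6 = ((-3/8 - 1/8*(-5)*(-4)**3)*(-5/8))*6 = ((-3/8 - 1/8*(-5)*(-64))*(-5/8))*6 = ((-3/8 - 40)*(-5/8))*6 = -323/8*(-5/8)*6 = (1615/64)*6 = 4845/32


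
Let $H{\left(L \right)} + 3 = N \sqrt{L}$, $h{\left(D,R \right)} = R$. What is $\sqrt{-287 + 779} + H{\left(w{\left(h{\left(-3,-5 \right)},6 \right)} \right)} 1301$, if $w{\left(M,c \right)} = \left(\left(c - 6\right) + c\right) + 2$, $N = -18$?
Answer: $-3903 - 46836 \sqrt{2} + 2 \sqrt{123} \approx -70117.0$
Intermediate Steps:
$w{\left(M,c \right)} = -4 + 2 c$ ($w{\left(M,c \right)} = \left(\left(c - 6\right) + c\right) + 2 = \left(\left(-6 + c\right) + c\right) + 2 = \left(-6 + 2 c\right) + 2 = -4 + 2 c$)
$H{\left(L \right)} = -3 - 18 \sqrt{L}$
$\sqrt{-287 + 779} + H{\left(w{\left(h{\left(-3,-5 \right)},6 \right)} \right)} 1301 = \sqrt{-287 + 779} + \left(-3 - 18 \sqrt{-4 + 2 \cdot 6}\right) 1301 = \sqrt{492} + \left(-3 - 18 \sqrt{-4 + 12}\right) 1301 = 2 \sqrt{123} + \left(-3 - 18 \sqrt{8}\right) 1301 = 2 \sqrt{123} + \left(-3 - 18 \cdot 2 \sqrt{2}\right) 1301 = 2 \sqrt{123} + \left(-3 - 36 \sqrt{2}\right) 1301 = 2 \sqrt{123} - \left(3903 + 46836 \sqrt{2}\right) = -3903 - 46836 \sqrt{2} + 2 \sqrt{123}$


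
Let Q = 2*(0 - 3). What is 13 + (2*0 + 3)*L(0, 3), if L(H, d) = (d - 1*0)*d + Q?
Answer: 22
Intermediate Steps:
Q = -6 (Q = 2*(-3) = -6)
L(H, d) = -6 + d² (L(H, d) = (d - 1*0)*d - 6 = (d + 0)*d - 6 = d*d - 6 = d² - 6 = -6 + d²)
13 + (2*0 + 3)*L(0, 3) = 13 + (2*0 + 3)*(-6 + 3²) = 13 + (0 + 3)*(-6 + 9) = 13 + 3*3 = 13 + 9 = 22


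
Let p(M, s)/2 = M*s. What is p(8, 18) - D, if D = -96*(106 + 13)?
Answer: 11712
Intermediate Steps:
p(M, s) = 2*M*s (p(M, s) = 2*(M*s) = 2*M*s)
D = -11424 (D = -96*119 = -11424)
p(8, 18) - D = 2*8*18 - 1*(-11424) = 288 + 11424 = 11712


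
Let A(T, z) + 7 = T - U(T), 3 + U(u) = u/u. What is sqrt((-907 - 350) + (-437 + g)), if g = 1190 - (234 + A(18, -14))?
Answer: I*sqrt(751) ≈ 27.404*I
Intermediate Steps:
U(u) = -2 (U(u) = -3 + u/u = -3 + 1 = -2)
A(T, z) = -5 + T (A(T, z) = -7 + (T - 1*(-2)) = -7 + (T + 2) = -7 + (2 + T) = -5 + T)
g = 943 (g = 1190 - (234 + (-5 + 18)) = 1190 - (234 + 13) = 1190 - 1*247 = 1190 - 247 = 943)
sqrt((-907 - 350) + (-437 + g)) = sqrt((-907 - 350) + (-437 + 943)) = sqrt(-1257 + 506) = sqrt(-751) = I*sqrt(751)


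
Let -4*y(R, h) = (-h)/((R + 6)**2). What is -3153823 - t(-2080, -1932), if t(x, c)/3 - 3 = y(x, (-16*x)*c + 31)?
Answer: -54264337733341/17205904 ≈ -3.1538e+6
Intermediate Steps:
y(R, h) = h/(4*(6 + R)**2) (y(R, h) = -(-h)/(4*((R + 6)**2)) = -(-h)/(4*((6 + R)**2)) = -(-h)/(4*(6 + R)**2) = -(-1)*h/(4*(6 + R)**2) = h/(4*(6 + R)**2))
t(x, c) = 9 + 3*(31 - 16*c*x)/(4*(6 + x)**2) (t(x, c) = 9 + 3*(((-16*x)*c + 31)/(4*(6 + x)**2)) = 9 + 3*((-16*c*x + 31)/(4*(6 + x)**2)) = 9 + 3*((31 - 16*c*x)/(4*(6 + x)**2)) = 9 + 3*(31 - 16*c*x)/(4*(6 + x)**2))
-3153823 - t(-2080, -1932) = -3153823 - 3*(31 + 12*(6 - 2080)**2 - 16*(-1932)*(-2080))/(4*(6 - 2080)**2) = -3153823 - 3*(31 + 12*(-2074)**2 - 64296960)/(4*(-2074)**2) = -3153823 - 3*(31 + 12*4301476 - 64296960)/(4*4301476) = -3153823 - 3*(31 + 51617712 - 64296960)/(4*4301476) = -3153823 - 3*(-12679217)/(4*4301476) = -3153823 - 1*(-38037651/17205904) = -3153823 + 38037651/17205904 = -54264337733341/17205904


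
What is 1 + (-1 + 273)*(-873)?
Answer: -237455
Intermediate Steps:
1 + (-1 + 273)*(-873) = 1 + 272*(-873) = 1 - 237456 = -237455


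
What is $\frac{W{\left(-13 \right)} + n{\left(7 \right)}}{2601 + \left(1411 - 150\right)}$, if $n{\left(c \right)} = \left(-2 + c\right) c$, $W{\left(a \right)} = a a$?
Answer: $\frac{102}{1931} \approx 0.052822$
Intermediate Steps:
$W{\left(a \right)} = a^{2}$
$n{\left(c \right)} = c \left(-2 + c\right)$
$\frac{W{\left(-13 \right)} + n{\left(7 \right)}}{2601 + \left(1411 - 150\right)} = \frac{\left(-13\right)^{2} + 7 \left(-2 + 7\right)}{2601 + \left(1411 - 150\right)} = \frac{169 + 7 \cdot 5}{2601 + \left(1411 - 150\right)} = \frac{169 + 35}{2601 + 1261} = \frac{204}{3862} = 204 \cdot \frac{1}{3862} = \frac{102}{1931}$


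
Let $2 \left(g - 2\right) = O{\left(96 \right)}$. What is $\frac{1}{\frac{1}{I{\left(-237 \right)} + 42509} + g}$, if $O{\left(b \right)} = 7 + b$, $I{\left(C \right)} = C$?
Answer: $\frac{42272}{2261553} \approx 0.018692$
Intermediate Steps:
$g = \frac{107}{2}$ ($g = 2 + \frac{7 + 96}{2} = 2 + \frac{1}{2} \cdot 103 = 2 + \frac{103}{2} = \frac{107}{2} \approx 53.5$)
$\frac{1}{\frac{1}{I{\left(-237 \right)} + 42509} + g} = \frac{1}{\frac{1}{-237 + 42509} + \frac{107}{2}} = \frac{1}{\frac{1}{42272} + \frac{107}{2}} = \frac{1}{\frac{2261553}{42272}} = \frac{42272}{2261553}$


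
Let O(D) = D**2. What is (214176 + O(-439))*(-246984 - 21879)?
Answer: -109399548111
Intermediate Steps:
(214176 + O(-439))*(-246984 - 21879) = (214176 + (-439)**2)*(-246984 - 21879) = (214176 + 192721)*(-268863) = 406897*(-268863) = -109399548111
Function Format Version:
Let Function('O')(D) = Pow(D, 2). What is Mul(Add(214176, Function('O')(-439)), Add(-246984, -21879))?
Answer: -109399548111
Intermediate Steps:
Mul(Add(214176, Function('O')(-439)), Add(-246984, -21879)) = Mul(Add(214176, Pow(-439, 2)), Add(-246984, -21879)) = Mul(Add(214176, 192721), -268863) = Mul(406897, -268863) = -109399548111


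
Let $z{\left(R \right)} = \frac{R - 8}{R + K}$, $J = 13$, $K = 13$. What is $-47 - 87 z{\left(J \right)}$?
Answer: $- \frac{1657}{26} \approx -63.731$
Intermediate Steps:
$z{\left(R \right)} = \frac{-8 + R}{13 + R}$ ($z{\left(R \right)} = \frac{R - 8}{R + 13} = \frac{-8 + R}{13 + R}$)
$-47 - 87 z{\left(J \right)} = -47 - 87 \frac{-8 + 13}{13 + 13} = -47 - 87 \cdot \frac{1}{26} \cdot 5 = -47 - \frac{435}{26} = - \frac{1657}{26}$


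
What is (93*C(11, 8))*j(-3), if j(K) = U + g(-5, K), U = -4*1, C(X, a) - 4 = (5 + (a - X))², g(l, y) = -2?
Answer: -4464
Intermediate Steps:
C(X, a) = 4 + (5 + a - X)² (C(X, a) = 4 + (5 + (a - X))² = 4 + (5 + a - X)²)
U = -4
j(K) = -6 (j(K) = -4 - 2 = -6)
(93*C(11, 8))*j(-3) = (93*(4 + (5 + 8 - 1*11)²))*(-6) = (93*(4 + (5 + 8 - 11)²))*(-6) = (93*(4 + 2²))*(-6) = (93*(4 + 4))*(-6) = (93*8)*(-6) = 744*(-6) = -4464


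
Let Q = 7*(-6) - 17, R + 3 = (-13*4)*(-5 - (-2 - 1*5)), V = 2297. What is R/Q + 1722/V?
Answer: 347377/135523 ≈ 2.5632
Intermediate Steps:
R = -107 (R = -3 + (-13*4)*(-5 - (-2 - 1*5)) = -3 - 52*(-5 - (-2 - 5)) = -3 - 52*(-5 - 1*(-7)) = -3 - 52*(-5 + 7) = -3 - 52*2 = -3 - 104 = -107)
Q = -59 (Q = -42 - 17 = -59)
R/Q + 1722/V = -107/(-59) + 1722/2297 = -107*(-1/59) + 1722*(1/2297) = 107/59 + 1722/2297 = 347377/135523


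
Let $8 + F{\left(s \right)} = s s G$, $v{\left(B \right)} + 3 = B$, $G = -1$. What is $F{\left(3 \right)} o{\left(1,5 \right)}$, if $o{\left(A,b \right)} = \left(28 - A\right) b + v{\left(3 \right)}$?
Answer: $-2295$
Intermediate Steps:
$v{\left(B \right)} = -3 + B$
$o{\left(A,b \right)} = b \left(28 - A\right)$ ($o{\left(A,b \right)} = \left(28 - A\right) b + \left(-3 + 3\right) = b \left(28 - A\right) + 0 = b \left(28 - A\right)$)
$F{\left(s \right)} = -8 - s^{2}$ ($F{\left(s \right)} = -8 + s s \left(-1\right) = -8 + s^{2} \left(-1\right) = -8 - s^{2}$)
$F{\left(3 \right)} o{\left(1,5 \right)} = \left(-8 - 3^{2}\right) 5 \left(28 - 1\right) = \left(-8 - 9\right) 5 \left(28 - 1\right) = \left(-8 - 9\right) 5 \cdot 27 = \left(-17\right) 135 = -2295$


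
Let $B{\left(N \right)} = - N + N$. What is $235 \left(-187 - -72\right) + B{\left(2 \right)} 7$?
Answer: $-27025$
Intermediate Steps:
$B{\left(N \right)} = 0$
$235 \left(-187 - -72\right) + B{\left(2 \right)} 7 = 235 \left(-187 - -72\right) + 0 \cdot 7 = 235 \left(-187 + 72\right) + 0 = 235 \left(-115\right) + 0 = -27025 + 0 = -27025$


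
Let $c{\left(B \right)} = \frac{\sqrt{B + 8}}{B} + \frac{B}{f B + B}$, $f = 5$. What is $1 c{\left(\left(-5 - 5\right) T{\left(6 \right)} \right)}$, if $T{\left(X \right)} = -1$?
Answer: $\frac{1}{6} + \frac{3 \sqrt{2}}{10} \approx 0.59093$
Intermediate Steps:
$c{\left(B \right)} = \frac{1}{6} + \frac{\sqrt{8 + B}}{B}$ ($c{\left(B \right)} = \frac{\sqrt{B + 8}}{B} + \frac{B}{5 B + B} = \frac{\sqrt{8 + B}}{B} + \frac{B}{6 B} = \frac{\sqrt{8 + B}}{B} + B \frac{1}{6 B} = \frac{\sqrt{8 + B}}{B} + \frac{1}{6} = \frac{1}{6} + \frac{\sqrt{8 + B}}{B}$)
$1 c{\left(\left(-5 - 5\right) T{\left(6 \right)} \right)} = 1 \frac{\sqrt{8 + \left(-5 - 5\right) \left(-1\right)} + \frac{\left(-5 - 5\right) \left(-1\right)}{6}}{\left(-5 - 5\right) \left(-1\right)} = 1 \frac{\sqrt{8 - -10} + \frac{\left(-10\right) \left(-1\right)}{6}}{\left(-10\right) \left(-1\right)} = 1 \frac{\sqrt{8 + 10} + \frac{1}{6} \cdot 10}{10} = 1 \frac{\sqrt{18} + \frac{5}{3}}{10} = 1 \frac{3 \sqrt{2} + \frac{5}{3}}{10} = 1 \frac{\frac{5}{3} + 3 \sqrt{2}}{10} = 1 \left(\frac{1}{6} + \frac{3 \sqrt{2}}{10}\right) = \frac{1}{6} + \frac{3 \sqrt{2}}{10}$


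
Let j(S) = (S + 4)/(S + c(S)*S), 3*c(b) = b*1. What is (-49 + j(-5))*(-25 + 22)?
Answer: 1479/10 ≈ 147.90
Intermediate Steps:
c(b) = b/3 (c(b) = (b*1)/3 = b/3)
j(S) = (4 + S)/(S + S²/3) (j(S) = (S + 4)/(S + (S/3)*S) = (4 + S)/(S + S²/3))
(-49 + j(-5))*(-25 + 22) = (-49 + 3*(4 - 5)/(-5*(3 - 5)))*(-25 + 22) = (-49 + 3*(-⅕)*(-1)/(-2))*(-3) = (-49 + 3*(-⅕)*(-½)*(-1))*(-3) = (-49 - 3/10)*(-3) = -493/10*(-3) = 1479/10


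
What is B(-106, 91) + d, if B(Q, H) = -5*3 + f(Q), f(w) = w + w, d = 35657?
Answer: 35430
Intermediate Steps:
f(w) = 2*w
B(Q, H) = -15 + 2*Q (B(Q, H) = -5*3 + 2*Q = -15 + 2*Q)
B(-106, 91) + d = (-15 + 2*(-106)) + 35657 = (-15 - 212) + 35657 = -227 + 35657 = 35430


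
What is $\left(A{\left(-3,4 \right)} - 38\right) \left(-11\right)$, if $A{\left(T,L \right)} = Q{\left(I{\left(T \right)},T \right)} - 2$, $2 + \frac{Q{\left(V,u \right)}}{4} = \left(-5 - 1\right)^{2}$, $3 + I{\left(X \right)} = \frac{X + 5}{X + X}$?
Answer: $-1056$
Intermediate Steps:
$I{\left(X \right)} = -3 + \frac{5 + X}{2 X}$ ($I{\left(X \right)} = -3 + \frac{X + 5}{X + X} = -3 + \frac{5 + X}{2 X}$)
$Q{\left(V,u \right)} = 136$ ($Q{\left(V,u \right)} = -8 + 4 \left(-5 - 1\right)^{2} = -8 + 4 \left(-6\right)^{2} = -8 + 4 \cdot 36 = -8 + 144 = 136$)
$A{\left(T,L \right)} = 134$ ($A{\left(T,L \right)} = 136 - 2 = 134$)
$\left(A{\left(-3,4 \right)} - 38\right) \left(-11\right) = \left(134 - 38\right) \left(-11\right) = 96 \left(-11\right) = -1056$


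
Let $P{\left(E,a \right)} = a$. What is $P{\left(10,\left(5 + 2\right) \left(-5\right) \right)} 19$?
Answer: $-665$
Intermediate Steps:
$P{\left(10,\left(5 + 2\right) \left(-5\right) \right)} 19 = \left(5 + 2\right) \left(-5\right) 19 = 7 \left(-5\right) 19 = \left(-35\right) 19 = -665$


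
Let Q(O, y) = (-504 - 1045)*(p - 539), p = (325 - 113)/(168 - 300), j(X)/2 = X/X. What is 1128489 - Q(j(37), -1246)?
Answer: 9605977/33 ≈ 2.9109e+5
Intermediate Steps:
j(X) = 2 (j(X) = 2*(X/X) = 2*1 = 2)
p = -53/33 (p = 212/(-132) = 212*(-1/132) = -53/33 ≈ -1.6061)
Q(O, y) = 27634160/33 (Q(O, y) = (-504 - 1045)*(-53/33 - 539) = -1549*(-17840/33) = 27634160/33)
1128489 - Q(j(37), -1246) = 1128489 - 1*27634160/33 = 1128489 - 27634160/33 = 9605977/33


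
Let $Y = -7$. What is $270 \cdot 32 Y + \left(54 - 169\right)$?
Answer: $-60595$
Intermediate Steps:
$270 \cdot 32 Y + \left(54 - 169\right) = 270 \cdot 32 \left(-7\right) + \left(54 - 169\right) = 270 \left(-224\right) - 115 = -60480 - 115 = -60595$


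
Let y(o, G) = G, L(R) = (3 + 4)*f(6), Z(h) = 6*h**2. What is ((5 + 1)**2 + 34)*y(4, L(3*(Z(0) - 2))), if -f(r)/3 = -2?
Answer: 2940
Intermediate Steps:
f(r) = 6 (f(r) = -3*(-2) = 6)
L(R) = 42 (L(R) = (3 + 4)*6 = 7*6 = 42)
((5 + 1)**2 + 34)*y(4, L(3*(Z(0) - 2))) = ((5 + 1)**2 + 34)*42 = (6**2 + 34)*42 = (36 + 34)*42 = 70*42 = 2940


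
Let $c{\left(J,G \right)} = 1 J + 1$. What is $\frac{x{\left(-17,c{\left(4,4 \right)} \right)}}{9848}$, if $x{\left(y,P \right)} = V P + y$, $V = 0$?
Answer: $- \frac{17}{9848} \approx -0.0017262$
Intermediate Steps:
$c{\left(J,G \right)} = 1 + J$ ($c{\left(J,G \right)} = J + 1 = 1 + J$)
$x{\left(y,P \right)} = y$ ($x{\left(y,P \right)} = 0 P + y = 0 + y = y$)
$\frac{x{\left(-17,c{\left(4,4 \right)} \right)}}{9848} = - \frac{17}{9848}$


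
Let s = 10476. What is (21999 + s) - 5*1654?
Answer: 24205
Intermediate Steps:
(21999 + s) - 5*1654 = (21999 + 10476) - 5*1654 = 32475 - 8270 = 24205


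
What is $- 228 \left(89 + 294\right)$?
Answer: $-87324$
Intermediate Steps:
$- 228 \left(89 + 294\right) = \left(-228\right) 383 = -87324$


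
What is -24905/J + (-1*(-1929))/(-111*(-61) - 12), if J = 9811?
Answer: -49802492/22104183 ≈ -2.2531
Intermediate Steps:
-24905/J + (-1*(-1929))/(-111*(-61) - 12) = -24905/9811 + (-1*(-1929))/(-111*(-61) - 12) = -24905*1/9811 + 1929/(6771 - 12) = -24905/9811 + 1929/6759 = -24905/9811 + 1929*(1/6759) = -24905/9811 + 643/2253 = -49802492/22104183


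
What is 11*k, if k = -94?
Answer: -1034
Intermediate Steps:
11*k = 11*(-94) = -1034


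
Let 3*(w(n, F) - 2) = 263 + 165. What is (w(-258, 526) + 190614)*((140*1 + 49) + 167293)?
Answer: 95845929032/3 ≈ 3.1949e+10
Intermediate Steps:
w(n, F) = 434/3 (w(n, F) = 2 + (263 + 165)/3 = 2 + (1/3)*428 = 2 + 428/3 = 434/3)
(w(-258, 526) + 190614)*((140*1 + 49) + 167293) = (434/3 + 190614)*((140*1 + 49) + 167293) = 572276*((140 + 49) + 167293)/3 = 572276*(189 + 167293)/3 = (572276/3)*167482 = 95845929032/3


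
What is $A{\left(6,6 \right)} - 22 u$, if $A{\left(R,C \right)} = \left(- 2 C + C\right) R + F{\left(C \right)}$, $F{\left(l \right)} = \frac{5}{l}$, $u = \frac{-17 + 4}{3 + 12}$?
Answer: $- \frac{161}{10} \approx -16.1$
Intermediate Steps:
$u = - \frac{13}{15} \approx -0.86667$
$A{\left(R,C \right)} = \frac{5}{C} - C R$ ($A{\left(R,C \right)} = \left(- 2 C + C\right) R + \frac{5}{C} = - C R + \frac{5}{C} = \frac{5}{C} - C R$)
$A{\left(6,6 \right)} - 22 u = \left(\frac{5}{6} - 6 \cdot 6\right) - - \frac{286}{15} = \left(5 \cdot \frac{1}{6} - 36\right) + \frac{286}{15} = \left(\frac{5}{6} - 36\right) + \frac{286}{15} = - \frac{211}{6} + \frac{286}{15} = - \frac{161}{10}$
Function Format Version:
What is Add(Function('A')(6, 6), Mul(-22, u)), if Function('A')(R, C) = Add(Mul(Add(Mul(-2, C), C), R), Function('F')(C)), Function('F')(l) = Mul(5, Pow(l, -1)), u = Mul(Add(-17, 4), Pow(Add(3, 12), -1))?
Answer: Rational(-161, 10) ≈ -16.100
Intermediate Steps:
u = Rational(-13, 15) (u = Mul(-13, Pow(15, -1)) = Mul(-13, Rational(1, 15)) = Rational(-13, 15) ≈ -0.86667)
Function('A')(R, C) = Add(Mul(5, Pow(C, -1)), Mul(-1, C, R)) (Function('A')(R, C) = Add(Mul(Add(Mul(-2, C), C), R), Mul(5, Pow(C, -1))) = Add(Mul(Mul(-1, C), R), Mul(5, Pow(C, -1))) = Add(Mul(-1, C, R), Mul(5, Pow(C, -1))) = Add(Mul(5, Pow(C, -1)), Mul(-1, C, R)))
Add(Function('A')(6, 6), Mul(-22, u)) = Add(Add(Mul(5, Pow(6, -1)), Mul(-1, 6, 6)), Mul(-22, Rational(-13, 15))) = Add(Add(Mul(5, Rational(1, 6)), -36), Rational(286, 15)) = Add(Add(Rational(5, 6), -36), Rational(286, 15)) = Add(Rational(-211, 6), Rational(286, 15)) = Rational(-161, 10)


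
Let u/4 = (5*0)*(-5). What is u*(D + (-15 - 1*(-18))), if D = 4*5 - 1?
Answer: 0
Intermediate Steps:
u = 0 (u = 4*((5*0)*(-5)) = 4*(0*(-5)) = 4*0 = 0)
D = 19 (D = 20 - 1 = 19)
u*(D + (-15 - 1*(-18))) = 0*(19 + (-15 - 1*(-18))) = 0*(19 + (-15 + 18)) = 0*(19 + 3) = 0*22 = 0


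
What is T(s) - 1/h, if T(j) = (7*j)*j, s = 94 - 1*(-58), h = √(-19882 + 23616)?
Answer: 161728 - √3734/3734 ≈ 1.6173e+5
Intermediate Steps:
h = √3734 ≈ 61.106
s = 152 (s = 94 + 58 = 152)
T(j) = 7*j²
T(s) - 1/h = 7*152² - 1/(√3734) = 7*23104 - √3734/3734 = 161728 - √3734/3734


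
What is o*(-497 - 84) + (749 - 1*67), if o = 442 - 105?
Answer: -195115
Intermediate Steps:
o = 337
o*(-497 - 84) + (749 - 1*67) = 337*(-497 - 84) + (749 - 1*67) = 337*(-581) + (749 - 67) = -195797 + 682 = -195115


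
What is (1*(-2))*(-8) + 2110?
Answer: 2126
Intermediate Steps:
(1*(-2))*(-8) + 2110 = -2*(-8) + 2110 = 16 + 2110 = 2126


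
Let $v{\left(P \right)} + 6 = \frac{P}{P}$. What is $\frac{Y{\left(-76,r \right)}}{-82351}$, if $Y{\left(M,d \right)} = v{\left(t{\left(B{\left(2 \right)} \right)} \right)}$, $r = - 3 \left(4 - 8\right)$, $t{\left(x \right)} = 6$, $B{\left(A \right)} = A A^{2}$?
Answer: $\frac{5}{82351} \approx 6.0716 \cdot 10^{-5}$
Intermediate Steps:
$B{\left(A \right)} = A^{3}$
$v{\left(P \right)} = -5$ ($v{\left(P \right)} = -6 + \frac{P}{P} = -6 + 1 = -5$)
$r = 12$ ($r = \left(-3\right) \left(-4\right) = 12$)
$Y{\left(M,d \right)} = -5$
$\frac{Y{\left(-76,r \right)}}{-82351} = - \frac{5}{-82351} = \left(-5\right) \left(- \frac{1}{82351}\right) = \frac{5}{82351}$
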